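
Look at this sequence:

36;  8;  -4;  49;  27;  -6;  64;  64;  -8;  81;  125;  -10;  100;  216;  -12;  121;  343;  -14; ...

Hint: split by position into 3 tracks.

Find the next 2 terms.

144, 512

The terms cycle through 3 interleaved subsequences.
Track A: 36, 49, 64, 81, 100, 121 (consecutive squares n² from n = 6).
Track B: 8, 27, 64, 125, 216, 343 (the cubes 2³, 3³, 4³, …).
Track C: -4, -6, -8, -10, -12, -14 (linear: a_n = -2 − 2·n).
Position 19 falls in track A as its term 7, giving 144.
The 20th slot belongs to track B; its 7th term is 512.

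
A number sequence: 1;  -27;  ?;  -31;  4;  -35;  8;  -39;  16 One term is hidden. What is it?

2

Odd-indexed and even-indexed terms follow separate rules.
Track A: 1, ?, 4, 8, 16. Powers 2^0, 2^1, 2^2, ….
Track B: -27, -31, -35, -39. Subtracting 4 each time.
The gap is track A's term 2; the rule gives 2.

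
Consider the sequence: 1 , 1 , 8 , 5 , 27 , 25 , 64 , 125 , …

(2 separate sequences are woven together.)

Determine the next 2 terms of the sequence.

Taking every 2nd term gives 2 separate tracks.
Stream A = 1, 8, 27, 64: the cubes 1³, 2³, 3³, ….
Stream B = 1, 5, 25, 125: multiplying by 5 each time.
The 9th slot belongs to stream A; its 5th term is 125.
Term 10 comes from stream B (its 5th entry): 625.

125, 625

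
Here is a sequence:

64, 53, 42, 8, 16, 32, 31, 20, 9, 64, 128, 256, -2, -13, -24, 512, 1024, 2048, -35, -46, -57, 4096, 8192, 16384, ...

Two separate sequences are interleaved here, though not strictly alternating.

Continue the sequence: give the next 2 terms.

Positions follow the repeating pattern AAABBB; grouping by letter gives 2 tracks.
Stream A is 64, 53, 42, 31, 20, 9, -2, -13, -24, -35, -46, -57, which is linear: a_n = 75 − 11·n.
Stream B is 8, 16, 32, 64, 128, 256, 512, 1024, 2048, 4096, 8192, 16384, which is powers of 2.
Position 25 → stream A, term 13 = -68.
Position 26 falls in stream A as its term 14, giving -79.

-68, -79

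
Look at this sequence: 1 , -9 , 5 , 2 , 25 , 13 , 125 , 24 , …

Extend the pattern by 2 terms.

Positions 1, 3, 5, … form one subsequence and positions 2, 4, 6, … form another.
Track A: 1, 5, 25, 125 — multiplying by 5 each time.
Track B: -9, 2, 13, 24 — linear: a_n = -20 + 11·n.
Position 9 → track A, term 5 = 625.
Position 10 falls in track B as its term 5, giving 35.

625, 35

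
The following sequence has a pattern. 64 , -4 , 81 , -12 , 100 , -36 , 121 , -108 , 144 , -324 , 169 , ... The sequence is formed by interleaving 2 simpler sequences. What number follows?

-972

The terms cycle through 2 interleaved subsequences.
Subsequence A is 64, 81, 100, 121, 144, 169, which is consecutive squares n² from n = 8.
Subsequence B is -4, -12, -36, -108, -324, which is multiplying by 3 each time.
Position 12 → subsequence B, term 6 = -972.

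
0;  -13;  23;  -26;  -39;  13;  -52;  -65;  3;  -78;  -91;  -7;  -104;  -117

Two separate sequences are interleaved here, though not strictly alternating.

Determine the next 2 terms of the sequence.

-17, -130

The slot pattern repeats as AAB (period 3), so there are 2 interleaved tracks.
Track A: 0, -13, -26, -39, -52, -65, -78, -91, -104, -117 (arithmetic, step −13).
Track B: 23, 13, 3, -7 (subtracting 10 each time).
Position 15 → track B, term 5 = -17.
Position 16 → track A, term 11 = -130.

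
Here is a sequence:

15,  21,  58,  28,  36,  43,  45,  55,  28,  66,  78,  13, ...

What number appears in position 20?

171

The slot pattern repeats as AAB (period 3), so there are 2 interleaved tracks.
Track A = 15, 21, 28, 36, 45, 55, 66, 78: triangular numbers n(n+1)/2 for n = 5, 6, ….
Track B = 58, 43, 28, 13: linear: a_n = 73 − 15·n.
Position 20 falls in track A as its term 14, giving 171.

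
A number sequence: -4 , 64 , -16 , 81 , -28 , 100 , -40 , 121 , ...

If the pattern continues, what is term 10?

The terms cycle through 2 interleaved subsequences.
Track A is -4, -16, -28, -40, which is arithmetic with common difference −12.
Track B is 64, 81, 100, 121, which is the squares 8², 9², 10², ….
Position 10 falls in track B as its term 5, giving 144.

144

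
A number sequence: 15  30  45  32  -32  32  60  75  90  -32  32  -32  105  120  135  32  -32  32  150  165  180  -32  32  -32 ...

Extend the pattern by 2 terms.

195, 210

The slot pattern repeats as AAABBB (period 6), so there are 2 interleaved tracks.
Track A: 15, 30, 45, 60, 75, 90, 105, 120, 135, 150, 165, 180 — arithmetic, step +15.
Track B: 32, -32, 32, -32, 32, -32, 32, -32, 32, -32, 32, -32 — oscillating between 32 and -32.
Position 25 falls in track A as its term 13, giving 195.
Term 26 comes from track A (its 14th entry): 210.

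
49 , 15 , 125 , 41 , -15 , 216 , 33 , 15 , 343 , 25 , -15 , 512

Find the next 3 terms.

17, 15, 729

The terms cycle through 3 interleaved subsequences.
Track A is 49, 41, 33, 25, which is linear: a_n = 57 − 8·n.
Track B is 15, -15, 15, -15, which is oscillating between 15 and -15.
Track C is 125, 216, 343, 512, which is the cubes 5³, 6³, 7³, ….
Position 13 falls in track A as its term 5, giving 17.
Term 14 comes from track B (its 5th entry): 15.
The 15th slot belongs to track C; its 5th term is 729.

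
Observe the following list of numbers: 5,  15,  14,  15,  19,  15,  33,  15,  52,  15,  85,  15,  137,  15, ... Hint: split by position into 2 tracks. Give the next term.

222

Positions 1, 3, 5, … form one subsequence and positions 2, 4, 6, … form another.
Track A: 5, 14, 19, 33, 52, 85, 137 (Fibonacci-style (each term is the sum of the two before it)).
Track B: 15, 15, 15, 15, 15, 15, 15 (constant 15).
Position 15 → track A, term 8 = 222.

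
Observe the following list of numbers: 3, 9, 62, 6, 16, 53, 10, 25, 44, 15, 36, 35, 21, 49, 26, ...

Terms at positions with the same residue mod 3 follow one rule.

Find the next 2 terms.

28, 64

Read the sequence 3 terms at a time; column i is its own pattern.
Track A is 3, 6, 10, 15, 21, which is the triangular numbers T_2, T_3, ….
Track B is 9, 16, 25, 36, 49, which is the squares 3², 4², 5², ….
Track C is 62, 53, 44, 35, 26, which is subtracting 9 each time.
The 16th slot belongs to track A; its 6th term is 28.
The 17th slot belongs to track B; its 6th term is 64.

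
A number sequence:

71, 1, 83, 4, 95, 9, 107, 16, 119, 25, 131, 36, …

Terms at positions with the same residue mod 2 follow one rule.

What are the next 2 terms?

143, 49

Positions 1, 3, 5, … form one subsequence and positions 2, 4, 6, … form another.
Track A: 71, 83, 95, 107, 119, 131 — arithmetic, step +12.
Track B: 1, 4, 9, 16, 25, 36 — consecutive squares n² from n = 1.
The 13th slot belongs to track A; its 7th term is 143.
Position 14 → track B, term 7 = 49.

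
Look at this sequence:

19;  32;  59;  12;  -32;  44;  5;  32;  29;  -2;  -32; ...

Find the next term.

14

Read the sequence 3 terms at a time; column i is its own pattern.
Track A: 19, 12, 5, -2 (subtracting 7 each time).
Track B: 32, -32, 32, -32 (oscillating between 32 and -32).
Track C: 59, 44, 29 (arithmetic, step −15).
Position 12 → track C, term 4 = 14.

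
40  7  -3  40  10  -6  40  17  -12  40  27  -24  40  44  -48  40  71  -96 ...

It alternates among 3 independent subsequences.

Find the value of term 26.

301

Split by position mod 3: positions 1, 4, 7, … form one track, and each other residue class forms its own.
Stream A = 40, 40, 40, 40, 40, 40: the constant sequence 40.
Stream B = 7, 10, 17, 27, 44, 71: a Fibonacci-like recurrence a_n = a_{n-1} + a_{n-2}.
Stream C = -3, -6, -12, -24, -48, -96: a geometric progression (common ratio 2).
Position 26 falls in stream B as its term 9, giving 301.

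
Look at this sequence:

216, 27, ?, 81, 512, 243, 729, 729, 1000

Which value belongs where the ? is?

The terms cycle through 2 interleaved subsequences.
Stream A = 216, ?, 512, 729, 1000: consecutive cubes n³ from n = 6.
Stream B = 27, 81, 243, 729: powers of 3.
So the missing entry in stream A is 343.

343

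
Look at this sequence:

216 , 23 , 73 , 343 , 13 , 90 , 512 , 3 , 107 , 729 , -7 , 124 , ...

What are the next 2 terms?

1000, -17

Split by position mod 3: positions 1, 4, 7, … form one track, and each other residue class forms its own.
Track A is 216, 343, 512, 729, which is consecutive cubes n³ from n = 6.
Track B is 23, 13, 3, -7, which is subtracting 10 each time.
Track C is 73, 90, 107, 124, which is linear: a_n = 56 + 17·n.
Position 13 → track A, term 5 = 1000.
Position 14 falls in track B as its term 5, giving -17.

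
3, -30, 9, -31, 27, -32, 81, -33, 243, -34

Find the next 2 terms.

729, -35

Odd-indexed and even-indexed terms follow separate rules.
Subsequence A: 3, 9, 27, 81, 243 — successive powers of 3.
Subsequence B: -30, -31, -32, -33, -34 — arithmetic, step −1.
Term 11 comes from subsequence A (its 6th entry): 729.
Position 12 → subsequence B, term 6 = -35.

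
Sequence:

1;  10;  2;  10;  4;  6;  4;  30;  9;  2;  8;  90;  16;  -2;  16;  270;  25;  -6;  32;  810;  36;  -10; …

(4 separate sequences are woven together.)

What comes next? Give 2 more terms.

Taking every 4th term gives 4 separate tracks.
Stream A: 1, 4, 9, 16, 25, 36 — the squares 1², 2², 3², ….
Stream B: 10, 6, 2, -2, -6, -10 — arithmetic, step −4.
Stream C: 2, 4, 8, 16, 32 — powers of 2.
Stream D: 10, 30, 90, 270, 810 — geometric with ratio 3.
Position 23 → stream C, term 6 = 64.
Position 24 falls in stream D as its term 6, giving 2430.

64, 2430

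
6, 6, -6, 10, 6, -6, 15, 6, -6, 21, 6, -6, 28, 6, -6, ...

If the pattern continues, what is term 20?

Positions follow the repeating pattern ABB; grouping by letter gives 2 tracks.
Subsequence A is 6, 10, 15, 21, 28, which is the triangular numbers T_3, T_4, ….
Subsequence B is 6, -6, 6, -6, 6, -6, 6, -6, 6, -6, which is the oscillation 6·(−1)^(n+1).
The 20th slot belongs to subsequence B; its 13th term is 6.

6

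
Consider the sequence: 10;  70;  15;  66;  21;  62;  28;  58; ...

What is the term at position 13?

55

Split by position mod 2 into 2 tracks.
Subsequence A: 10, 15, 21, 28 (triangular numbers starting at T_4).
Subsequence B: 70, 66, 62, 58 (linear: a_n = 74 − 4·n).
The 13th slot belongs to subsequence A; its 7th term is 55.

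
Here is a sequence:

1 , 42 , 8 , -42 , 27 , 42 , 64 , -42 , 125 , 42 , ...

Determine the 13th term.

Split by position mod 2 into 2 tracks.
Stream A = 1, 8, 27, 64, 125: consecutive cubes n³ from n = 1.
Stream B = 42, -42, 42, -42, 42: alternating ±42.
Position 13 falls in stream A as its term 7, giving 343.

343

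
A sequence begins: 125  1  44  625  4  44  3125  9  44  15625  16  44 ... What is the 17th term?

Taking every 3rd term gives 3 separate tracks.
Subsequence A: 125, 625, 3125, 15625. Powers of 5.
Subsequence B: 1, 4, 9, 16. Perfect squares starting at 1².
Subsequence C: 44, 44, 44, 44. Always 44.
The 17th slot belongs to subsequence B; its 6th term is 36.

36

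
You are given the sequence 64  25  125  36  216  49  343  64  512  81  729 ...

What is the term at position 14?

Positions 1, 3, 5, … form one subsequence and positions 2, 4, 6, … form another.
Track A = 64, 125, 216, 343, 512, 729: consecutive cubes n³ from n = 4.
Track B = 25, 36, 49, 64, 81: the squares 5², 6², 7², ….
Position 14 → track B, term 7 = 121.

121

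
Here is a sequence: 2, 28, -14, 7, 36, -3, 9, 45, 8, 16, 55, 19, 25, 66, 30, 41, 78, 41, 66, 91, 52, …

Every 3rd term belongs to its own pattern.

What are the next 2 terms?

The terms cycle through 3 interleaved subsequences.
Subsequence A: 2, 7, 9, 16, 25, 41, 66 — a Fibonacci-like recurrence a_n = a_{n-1} + a_{n-2}.
Subsequence B: 28, 36, 45, 55, 66, 78, 91 — the triangular numbers T_7, T_8, ….
Subsequence C: -14, -3, 8, 19, 30, 41, 52 — adding 11 each time.
Position 22 → subsequence A, term 8 = 107.
Term 23 comes from subsequence B (its 8th entry): 105.

107, 105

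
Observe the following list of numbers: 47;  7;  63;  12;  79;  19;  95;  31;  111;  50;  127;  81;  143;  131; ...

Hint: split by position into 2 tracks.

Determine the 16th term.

212

Split by position mod 2 into 2 tracks.
Stream A = 47, 63, 79, 95, 111, 127, 143: arithmetic with common difference +16.
Stream B = 7, 12, 19, 31, 50, 81, 131: Fibonacci-style (each term is the sum of the two before it).
The 16th slot belongs to stream B; its 8th term is 212.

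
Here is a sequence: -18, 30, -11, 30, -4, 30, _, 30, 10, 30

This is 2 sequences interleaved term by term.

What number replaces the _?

3

Taking every 2nd term gives 2 separate tracks.
Track A: -18, -11, -4, ?, 10 — linear: a_n = -25 + 7·n.
Track B: 30, 30, 30, 30, 30 — always 30.
Filling track A at index 4 by its rule yields 3.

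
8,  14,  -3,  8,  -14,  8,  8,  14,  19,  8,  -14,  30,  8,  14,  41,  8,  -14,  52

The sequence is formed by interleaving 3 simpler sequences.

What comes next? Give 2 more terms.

Split by position mod 3 into 3 tracks.
Stream A: 8, 8, 8, 8, 8, 8 — always 8.
Stream B: 14, -14, 14, -14, 14, -14 — the oscillation 14·(−1)^(n+1).
Stream C: -3, 8, 19, 30, 41, 52 — arithmetic, step +11.
Position 19 → stream A, term 7 = 8.
Position 20 → stream B, term 7 = 14.

8, 14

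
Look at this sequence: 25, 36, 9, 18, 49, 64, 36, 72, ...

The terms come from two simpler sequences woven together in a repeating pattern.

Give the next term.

81

Reading positions in blocks of 4 reveals the pattern AABB — 2 tracks woven together.
Stream A: 25, 36, 49, 64 (the squares 5², 6², 7², …).
Stream B: 9, 18, 36, 72 (multiplying by 2 each time).
Position 9 falls in stream A as its term 5, giving 81.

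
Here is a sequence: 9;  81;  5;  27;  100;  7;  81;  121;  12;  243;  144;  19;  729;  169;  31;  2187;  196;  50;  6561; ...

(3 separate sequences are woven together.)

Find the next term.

225

The terms cycle through 3 interleaved subsequences.
Stream A = 9, 27, 81, 243, 729, 2187, 6561: powers of 3.
Stream B = 81, 100, 121, 144, 169, 196: perfect squares starting at 9².
Stream C = 5, 7, 12, 19, 31, 50: a Fibonacci-like recurrence a_n = a_{n-1} + a_{n-2}.
Position 20 → stream B, term 7 = 225.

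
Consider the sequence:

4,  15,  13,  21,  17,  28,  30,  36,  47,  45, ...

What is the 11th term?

Split by position mod 2 into 2 tracks.
Subsequence A: 4, 13, 17, 30, 47 (Fibonacci-style (each term is the sum of the two before it)).
Subsequence B: 15, 21, 28, 36, 45 (triangular numbers n(n+1)/2 for n = 5, 6, …).
The 11th slot belongs to subsequence A; its 6th term is 77.

77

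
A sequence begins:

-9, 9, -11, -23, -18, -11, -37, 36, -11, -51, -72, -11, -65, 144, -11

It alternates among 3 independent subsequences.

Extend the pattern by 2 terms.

Taking every 3rd term gives 3 separate tracks.
Track A: -9, -23, -37, -51, -65 — subtracting 14 each time.
Track B: 9, -18, 36, -72, 144 — a geometric progression (common ratio -2).
Track C: -11, -11, -11, -11, -11 — always -11.
Position 16 → track A, term 6 = -79.
Position 17 falls in track B as its term 6, giving -288.

-79, -288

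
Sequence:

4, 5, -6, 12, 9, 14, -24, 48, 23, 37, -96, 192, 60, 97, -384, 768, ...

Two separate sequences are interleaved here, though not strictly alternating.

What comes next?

157

Reading positions in blocks of 4 reveals the pattern AABB — 2 tracks woven together.
Track A = 4, 5, 9, 14, 23, 37, 60, 97: Fibonacci-style (each term is the sum of the two before it).
Track B = -6, 12, -24, 48, -96, 192, -384, 768: multiplying by -2 each time.
Term 17 comes from track A (its 9th entry): 157.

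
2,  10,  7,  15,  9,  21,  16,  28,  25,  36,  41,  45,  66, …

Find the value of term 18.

The terms cycle through 2 interleaved subsequences.
Subsequence A = 2, 7, 9, 16, 25, 41, 66: a Fibonacci-like recurrence a_n = a_{n-1} + a_{n-2}.
Subsequence B = 10, 15, 21, 28, 36, 45: triangular numbers starting at T_4.
The 18th slot belongs to subsequence B; its 9th term is 78.

78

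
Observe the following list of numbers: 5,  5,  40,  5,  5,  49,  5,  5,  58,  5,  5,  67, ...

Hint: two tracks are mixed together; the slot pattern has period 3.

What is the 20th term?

5

The slot pattern repeats as AAB (period 3), so there are 2 interleaved tracks.
Track A: 5, 5, 5, 5, 5, 5, 5, 5. Always 5.
Track B: 40, 49, 58, 67. Arithmetic, step +9.
Position 20 falls in track A as its term 14, giving 5.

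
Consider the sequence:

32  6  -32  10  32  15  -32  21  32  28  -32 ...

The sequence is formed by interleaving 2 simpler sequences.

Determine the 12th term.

36

Taking every 2nd term gives 2 separate tracks.
Stream A: 32, -32, 32, -32, 32, -32. Oscillating between 32 and -32.
Stream B: 6, 10, 15, 21, 28. Triangular numbers starting at T_3.
Term 12 comes from stream B (its 6th entry): 36.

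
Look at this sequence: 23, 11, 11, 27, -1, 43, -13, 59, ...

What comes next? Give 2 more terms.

Taking every 2nd term gives 2 separate tracks.
Track A: 23, 11, -1, -13 — arithmetic, step −12.
Track B: 11, 27, 43, 59 — arithmetic with common difference +16.
The 9th slot belongs to track A; its 5th term is -25.
Term 10 comes from track B (its 5th entry): 75.

-25, 75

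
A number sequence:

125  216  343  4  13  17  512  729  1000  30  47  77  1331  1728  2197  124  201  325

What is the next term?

Reading positions in blocks of 6 reveals the pattern AAABBB — 2 tracks woven together.
Subsequence A = 125, 216, 343, 512, 729, 1000, 1331, 1728, 2197: consecutive cubes n³ from n = 5.
Subsequence B = 4, 13, 17, 30, 47, 77, 124, 201, 325: each term equals the sum of the previous two.
Position 19 falls in subsequence A as its term 10, giving 2744.

2744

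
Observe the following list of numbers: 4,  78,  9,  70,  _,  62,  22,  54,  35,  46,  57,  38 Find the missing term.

Taking every 2nd term gives 2 separate tracks.
Subsequence A: 4, 9, ?, 22, 35, 57 — each term equals the sum of the previous two.
Subsequence B: 78, 70, 62, 54, 46, 38 — arithmetic, step −8.
Subsequence A's pattern makes the blank 13.

13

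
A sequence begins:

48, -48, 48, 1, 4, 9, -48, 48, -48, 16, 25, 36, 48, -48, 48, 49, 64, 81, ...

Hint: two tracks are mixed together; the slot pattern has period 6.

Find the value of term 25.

Reading positions in blocks of 6 reveals the pattern AAABBB — 2 tracks woven together.
Track A: 48, -48, 48, -48, 48, -48, 48, -48, 48. Alternating ±48.
Track B: 1, 4, 9, 16, 25, 36, 49, 64, 81. The squares 1², 2², 3², ….
The 25th slot belongs to track A; its 13th term is 48.

48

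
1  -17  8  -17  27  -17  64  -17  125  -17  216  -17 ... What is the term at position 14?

Odd-indexed and even-indexed terms follow separate rules.
Stream A = 1, 8, 27, 64, 125, 216: perfect cubes starting at 1³.
Stream B = -17, -17, -17, -17, -17, -17: the constant sequence -17.
Position 14 falls in stream B as its term 7, giving -17.

-17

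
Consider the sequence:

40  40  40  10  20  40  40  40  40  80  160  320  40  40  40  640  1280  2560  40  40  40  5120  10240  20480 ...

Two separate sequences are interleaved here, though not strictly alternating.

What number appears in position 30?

The slot pattern repeats as AAABBB (period 6), so there are 2 interleaved tracks.
Stream A: 40, 40, 40, 40, 40, 40, 40, 40, 40, 40, 40, 40. The constant sequence 40.
Stream B: 10, 20, 40, 80, 160, 320, 640, 1280, 2560, 5120, 10240, 20480. Multiplying by 2 each time.
Position 30 → stream B, term 15 = 163840.

163840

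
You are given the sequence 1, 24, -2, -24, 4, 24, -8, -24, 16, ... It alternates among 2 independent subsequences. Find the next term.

Split by position mod 2 into 2 tracks.
Track A: 1, -2, 4, -8, 16 (geometric with ratio -2).
Track B: 24, -24, 24, -24 (oscillating between 24 and -24).
Term 10 comes from track B (its 5th entry): 24.

24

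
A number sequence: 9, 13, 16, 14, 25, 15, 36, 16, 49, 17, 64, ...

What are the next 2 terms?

18, 81

Split by position mod 2 into 2 tracks.
Stream A is 9, 16, 25, 36, 49, 64, which is consecutive squares n² from n = 3.
Stream B is 13, 14, 15, 16, 17, which is linear: a_n = 12 + n.
Position 12 falls in stream B as its term 6, giving 18.
Position 13 falls in stream A as its term 7, giving 81.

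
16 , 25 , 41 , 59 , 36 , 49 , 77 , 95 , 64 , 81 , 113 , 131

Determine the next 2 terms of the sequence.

100, 121

Positions follow the repeating pattern AABB; grouping by letter gives 2 tracks.
Track A = 16, 25, 36, 49, 64, 81: perfect squares starting at 4².
Track B = 41, 59, 77, 95, 113, 131: linear: a_n = 23 + 18·n.
Position 13 → track A, term 7 = 100.
The 14th slot belongs to track A; its 8th term is 121.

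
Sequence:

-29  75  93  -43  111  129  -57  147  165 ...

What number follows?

Positions follow the repeating pattern ABB; grouping by letter gives 2 tracks.
Subsequence A: -29, -43, -57 — linear: a_n = -15 − 14·n.
Subsequence B: 75, 93, 111, 129, 147, 165 — arithmetic with common difference +18.
The 10th slot belongs to subsequence A; its 4th term is -71.

-71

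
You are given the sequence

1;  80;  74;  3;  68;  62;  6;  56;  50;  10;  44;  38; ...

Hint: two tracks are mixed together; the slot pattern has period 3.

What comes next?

15

Reading positions in blocks of 3 reveals the pattern ABB — 2 tracks woven together.
Subsequence A = 1, 3, 6, 10: triangular numbers n(n+1)/2 for n = 1, 2, ….
Subsequence B = 80, 74, 68, 62, 56, 50, 44, 38: arithmetic, step −6.
Position 13 → subsequence A, term 5 = 15.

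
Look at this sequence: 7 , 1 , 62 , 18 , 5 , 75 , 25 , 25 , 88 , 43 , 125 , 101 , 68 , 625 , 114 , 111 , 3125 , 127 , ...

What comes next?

The terms cycle through 3 interleaved subsequences.
Track A: 7, 18, 25, 43, 68, 111 (a Fibonacci-like recurrence a_n = a_{n-1} + a_{n-2}).
Track B: 1, 5, 25, 125, 625, 3125 (powers 5^0, 5^1, 5^2, …).
Track C: 62, 75, 88, 101, 114, 127 (linear: a_n = 49 + 13·n).
Position 19 → track A, term 7 = 179.

179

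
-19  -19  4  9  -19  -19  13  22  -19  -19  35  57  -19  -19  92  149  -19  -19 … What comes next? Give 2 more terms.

241, 390

The slot pattern repeats as AABB (period 4), so there are 2 interleaved tracks.
Stream A: -19, -19, -19, -19, -19, -19, -19, -19, -19, -19. Constant -19.
Stream B: 4, 9, 13, 22, 35, 57, 92, 149. Fibonacci-style (each term is the sum of the two before it).
Position 19 falls in stream B as its term 9, giving 241.
The 20th slot belongs to stream B; its 10th term is 390.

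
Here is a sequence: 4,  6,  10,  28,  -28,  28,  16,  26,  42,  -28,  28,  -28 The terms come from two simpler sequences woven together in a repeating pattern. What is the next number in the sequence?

68

Positions follow the repeating pattern AAABBB; grouping by letter gives 2 tracks.
Subsequence A: 4, 6, 10, 16, 26, 42. Each term equals the sum of the previous two.
Subsequence B: 28, -28, 28, -28, 28, -28. The oscillation 28·(−1)^(n+1).
Term 13 comes from subsequence A (its 7th entry): 68.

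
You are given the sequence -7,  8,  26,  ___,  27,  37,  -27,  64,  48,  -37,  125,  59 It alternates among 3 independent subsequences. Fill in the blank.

-17

Split by position mod 3 into 3 tracks.
Track A: -7, ?, -27, -37. Arithmetic, step −10.
Track B: 8, 27, 64, 125. The cubes 2³, 3³, 4³, ….
Track C: 26, 37, 48, 59. Arithmetic, step +11.
The gap is track A's term 2; the rule gives -17.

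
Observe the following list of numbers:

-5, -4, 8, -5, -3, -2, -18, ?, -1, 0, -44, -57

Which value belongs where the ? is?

-31

Positions follow the repeating pattern AABB; grouping by letter gives 2 tracks.
Track A: -5, -4, -3, -2, -1, 0 — adding 1 each time.
Track B: 8, -5, -18, ?, -44, -57 — subtracting 13 each time.
The gap is track B's term 4; the rule gives -31.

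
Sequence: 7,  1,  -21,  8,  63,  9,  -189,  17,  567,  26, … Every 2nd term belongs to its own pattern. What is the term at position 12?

Odd-indexed and even-indexed terms follow separate rules.
Stream A is 7, -21, 63, -189, 567, which is geometric with ratio -3.
Stream B is 1, 8, 9, 17, 26, which is each term equals the sum of the previous two.
Position 12 falls in stream B as its term 6, giving 43.

43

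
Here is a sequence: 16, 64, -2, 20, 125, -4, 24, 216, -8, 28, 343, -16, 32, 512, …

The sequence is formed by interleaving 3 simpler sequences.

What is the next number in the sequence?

-32

Read the sequence 3 terms at a time; column i is its own pattern.
Track A is 16, 20, 24, 28, 32, which is arithmetic, step +4.
Track B is 64, 125, 216, 343, 512, which is consecutive cubes n³ from n = 4.
Track C is -2, -4, -8, -16, which is multiplying by 2 each time.
Term 15 comes from track C (its 5th entry): -32.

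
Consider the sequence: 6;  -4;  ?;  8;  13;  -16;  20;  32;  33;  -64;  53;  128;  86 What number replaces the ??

7

Taking every 2nd term gives 2 separate tracks.
Track A: 6, ?, 13, 20, 33, 53, 86 — a Fibonacci-like recurrence a_n = a_{n-1} + a_{n-2}.
Track B: -4, 8, -16, 32, -64, 128 — geometric with ratio -2.
So the missing entry in track A is 7.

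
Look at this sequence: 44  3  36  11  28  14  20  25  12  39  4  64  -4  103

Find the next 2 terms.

The terms cycle through 2 interleaved subsequences.
Stream A: 44, 36, 28, 20, 12, 4, -4 — arithmetic with common difference −8.
Stream B: 3, 11, 14, 25, 39, 64, 103 — each term equals the sum of the previous two.
Position 15 → stream A, term 8 = -12.
The 16th slot belongs to stream B; its 8th term is 167.

-12, 167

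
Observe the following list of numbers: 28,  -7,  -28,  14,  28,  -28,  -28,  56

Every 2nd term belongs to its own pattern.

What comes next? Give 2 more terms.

28, -112

Split by position mod 2 into 2 tracks.
Subsequence A: 28, -28, 28, -28 — the oscillation 28·(−1)^(n+1).
Subsequence B: -7, 14, -28, 56 — a geometric progression (common ratio -2).
Position 9 falls in subsequence A as its term 5, giving 28.
Position 10 → subsequence B, term 5 = -112.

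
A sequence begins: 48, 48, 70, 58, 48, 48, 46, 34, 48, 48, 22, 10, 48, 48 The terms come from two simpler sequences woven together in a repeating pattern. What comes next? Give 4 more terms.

Reading positions in blocks of 4 reveals the pattern AABB — 2 tracks woven together.
Track A is 48, 48, 48, 48, 48, 48, 48, 48, which is the constant sequence 48.
Track B is 70, 58, 46, 34, 22, 10, which is subtracting 12 each time.
Position 15 → track B, term 7 = -2.
Term 16 comes from track B (its 8th entry): -14.
Term 17 comes from track A (its 9th entry): 48.
The 18th slot belongs to track A; its 10th term is 48.

-2, -14, 48, 48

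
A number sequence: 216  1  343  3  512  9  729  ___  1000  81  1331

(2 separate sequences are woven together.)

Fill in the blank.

27

Taking every 2nd term gives 2 separate tracks.
Stream A: 216, 343, 512, 729, 1000, 1331 (consecutive cubes n³ from n = 6).
Stream B: 1, 3, 9, ?, 81 (powers 3^0, 3^1, 3^2, …).
So the missing entry in stream B is 27.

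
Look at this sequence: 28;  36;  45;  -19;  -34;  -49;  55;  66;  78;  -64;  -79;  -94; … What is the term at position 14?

The slot pattern repeats as AAABBB (period 6), so there are 2 interleaved tracks.
Subsequence A is 28, 36, 45, 55, 66, 78, which is triangular numbers n(n+1)/2 for n = 7, 8, ….
Subsequence B is -19, -34, -49, -64, -79, -94, which is arithmetic, step −15.
Position 14 falls in subsequence A as its term 8, giving 105.

105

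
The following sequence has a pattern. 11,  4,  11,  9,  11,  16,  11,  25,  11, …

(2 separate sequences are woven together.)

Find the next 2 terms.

36, 11

The terms cycle through 2 interleaved subsequences.
Track A = 11, 11, 11, 11, 11: the constant sequence 11.
Track B = 4, 9, 16, 25: consecutive squares n² from n = 2.
Term 10 comes from track B (its 5th entry): 36.
The 11th slot belongs to track A; its 6th term is 11.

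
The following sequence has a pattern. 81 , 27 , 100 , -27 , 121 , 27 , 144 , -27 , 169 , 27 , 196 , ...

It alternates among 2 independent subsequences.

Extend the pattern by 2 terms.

Positions 1, 3, 5, … form one subsequence and positions 2, 4, 6, … form another.
Track A is 81, 100, 121, 144, 169, 196, which is perfect squares starting at 9².
Track B is 27, -27, 27, -27, 27, which is alternating ±27.
Position 12 falls in track B as its term 6, giving -27.
The 13th slot belongs to track A; its 7th term is 225.

-27, 225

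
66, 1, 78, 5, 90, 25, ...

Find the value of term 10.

625

Odd-indexed and even-indexed terms follow separate rules.
Track A: 66, 78, 90. Adding 12 each time.
Track B: 1, 5, 25. Successive powers of 5.
Position 10 → track B, term 5 = 625.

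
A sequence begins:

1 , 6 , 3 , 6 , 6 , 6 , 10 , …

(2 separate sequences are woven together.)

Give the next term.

Split by position mod 2 into 2 tracks.
Track A = 1, 3, 6, 10: the triangular numbers T_1, T_2, ….
Track B = 6, 6, 6: always 6.
Term 8 comes from track B (its 4th entry): 6.

6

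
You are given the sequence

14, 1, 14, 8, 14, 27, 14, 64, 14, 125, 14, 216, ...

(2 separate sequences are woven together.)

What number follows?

14

Odd-indexed and even-indexed terms follow separate rules.
Track A is 14, 14, 14, 14, 14, 14, which is always 14.
Track B is 1, 8, 27, 64, 125, 216, which is perfect cubes starting at 1³.
The 13th slot belongs to track A; its 7th term is 14.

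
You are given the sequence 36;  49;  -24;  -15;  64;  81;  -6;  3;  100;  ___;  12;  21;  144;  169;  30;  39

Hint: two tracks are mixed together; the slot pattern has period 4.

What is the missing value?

121

The slot pattern repeats as AABB (period 4), so there are 2 interleaved tracks.
Track A is 36, 49, 64, 81, 100, ?, 144, 169, which is the squares 6², 7², 8², ….
Track B is -24, -15, -6, 3, 12, 21, 30, 39, which is adding 9 each time.
The gap is track A's term 6; the rule gives 121.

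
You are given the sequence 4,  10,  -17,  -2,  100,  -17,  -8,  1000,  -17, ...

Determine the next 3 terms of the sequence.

Split by position mod 3: positions 1, 4, 7, … form one track, and each other residue class forms its own.
Stream A = 4, -2, -8: arithmetic with common difference −6.
Stream B = 10, 100, 1000: powers 10^1, 10^2, 10^3, ….
Stream C = -17, -17, -17: constant -17.
Term 10 comes from stream A (its 4th entry): -14.
Position 11 falls in stream B as its term 4, giving 10000.
Position 12 → stream C, term 4 = -17.

-14, 10000, -17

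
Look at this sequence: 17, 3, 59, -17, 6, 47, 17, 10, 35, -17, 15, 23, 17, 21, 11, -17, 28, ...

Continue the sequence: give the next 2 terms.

-1, 17

Taking every 3rd term gives 3 separate tracks.
Track A: 17, -17, 17, -17, 17, -17 (the oscillation 17·(−1)^(n+1)).
Track B: 3, 6, 10, 15, 21, 28 (the triangular numbers T_2, T_3, …).
Track C: 59, 47, 35, 23, 11 (linear: a_n = 71 − 12·n).
Position 18 falls in track C as its term 6, giving -1.
Position 19 falls in track A as its term 7, giving 17.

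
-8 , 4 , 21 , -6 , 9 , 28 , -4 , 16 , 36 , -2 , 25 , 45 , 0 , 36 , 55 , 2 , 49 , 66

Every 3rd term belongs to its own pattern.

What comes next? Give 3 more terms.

Taking every 3rd term gives 3 separate tracks.
Subsequence A: -8, -6, -4, -2, 0, 2. Arithmetic with common difference +2.
Subsequence B: 4, 9, 16, 25, 36, 49. Consecutive squares n² from n = 2.
Subsequence C: 21, 28, 36, 45, 55, 66. The triangular numbers T_6, T_7, ….
Position 19 falls in subsequence A as its term 7, giving 4.
Term 20 comes from subsequence B (its 7th entry): 64.
Position 21 falls in subsequence C as its term 7, giving 78.

4, 64, 78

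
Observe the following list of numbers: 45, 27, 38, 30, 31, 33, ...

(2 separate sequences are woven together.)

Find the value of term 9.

17

Positions 1, 3, 5, … form one subsequence and positions 2, 4, 6, … form another.
Stream A = 45, 38, 31: linear: a_n = 52 − 7·n.
Stream B = 27, 30, 33: adding 3 each time.
The 9th slot belongs to stream A; its 5th term is 17.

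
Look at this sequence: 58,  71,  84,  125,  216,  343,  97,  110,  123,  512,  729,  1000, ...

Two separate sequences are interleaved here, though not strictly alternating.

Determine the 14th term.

149

Reading positions in blocks of 6 reveals the pattern AAABBB — 2 tracks woven together.
Subsequence A: 58, 71, 84, 97, 110, 123 (arithmetic with common difference +13).
Subsequence B: 125, 216, 343, 512, 729, 1000 (perfect cubes starting at 5³).
Term 14 comes from subsequence A (its 8th entry): 149.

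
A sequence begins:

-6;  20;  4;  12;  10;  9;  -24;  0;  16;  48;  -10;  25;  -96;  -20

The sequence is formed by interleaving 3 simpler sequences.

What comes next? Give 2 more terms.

36, 192

The terms cycle through 3 interleaved subsequences.
Subsequence A is -6, 12, -24, 48, -96, which is geometric, ×-2 each step.
Subsequence B is 20, 10, 0, -10, -20, which is subtracting 10 each time.
Subsequence C is 4, 9, 16, 25, which is perfect squares starting at 2².
The 15th slot belongs to subsequence C; its 5th term is 36.
Position 16 → subsequence A, term 6 = 192.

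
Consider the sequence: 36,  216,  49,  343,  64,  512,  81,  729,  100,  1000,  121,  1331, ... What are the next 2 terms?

144, 1728

The terms cycle through 2 interleaved subsequences.
Stream A = 36, 49, 64, 81, 100, 121: the squares 6², 7², 8², ….
Stream B = 216, 343, 512, 729, 1000, 1331: perfect cubes starting at 6³.
Term 13 comes from stream A (its 7th entry): 144.
Position 14 → stream B, term 7 = 1728.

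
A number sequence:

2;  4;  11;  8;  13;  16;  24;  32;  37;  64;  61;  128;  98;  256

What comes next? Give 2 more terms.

Split by position mod 2 into 2 tracks.
Stream A = 2, 11, 13, 24, 37, 61, 98: Fibonacci-style (each term is the sum of the two before it).
Stream B = 4, 8, 16, 32, 64, 128, 256: powers of 2.
Position 15 → stream A, term 8 = 159.
The 16th slot belongs to stream B; its 8th term is 512.

159, 512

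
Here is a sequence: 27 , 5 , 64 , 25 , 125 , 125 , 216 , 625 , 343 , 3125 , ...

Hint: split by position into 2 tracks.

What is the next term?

The terms cycle through 2 interleaved subsequences.
Track A is 27, 64, 125, 216, 343, which is consecutive cubes n³ from n = 3.
Track B is 5, 25, 125, 625, 3125, which is successive powers of 5.
The 11th slot belongs to track A; its 6th term is 512.

512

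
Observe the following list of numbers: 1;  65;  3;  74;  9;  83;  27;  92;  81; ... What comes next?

101

Odd-indexed and even-indexed terms follow separate rules.
Track A is 1, 3, 9, 27, 81, which is powers of 3.
Track B is 65, 74, 83, 92, which is arithmetic with common difference +9.
Position 10 → track B, term 5 = 101.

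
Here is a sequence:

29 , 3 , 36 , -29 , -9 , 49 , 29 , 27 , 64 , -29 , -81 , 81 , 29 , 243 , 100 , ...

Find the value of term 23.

Split by position mod 3 into 3 tracks.
Stream A: 29, -29, 29, -29, 29. The oscillation 29·(−1)^(n+1).
Stream B: 3, -9, 27, -81, 243. Geometric with ratio -3.
Stream C: 36, 49, 64, 81, 100. The squares 6², 7², 8², ….
The 23rd slot belongs to stream B; its 8th term is -6561.

-6561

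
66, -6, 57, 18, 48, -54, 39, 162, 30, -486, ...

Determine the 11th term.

The terms cycle through 2 interleaved subsequences.
Track A is 66, 57, 48, 39, 30, which is arithmetic, step −9.
Track B is -6, 18, -54, 162, -486, which is geometric, ×-3 each step.
The 11th slot belongs to track A; its 6th term is 21.

21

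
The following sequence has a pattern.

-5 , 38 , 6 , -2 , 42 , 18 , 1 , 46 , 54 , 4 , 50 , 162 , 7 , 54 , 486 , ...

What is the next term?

10

The terms cycle through 3 interleaved subsequences.
Track A: -5, -2, 1, 4, 7. Adding 3 each time.
Track B: 38, 42, 46, 50, 54. Adding 4 each time.
Track C: 6, 18, 54, 162, 486. A geometric progression (common ratio 3).
Position 16 → track A, term 6 = 10.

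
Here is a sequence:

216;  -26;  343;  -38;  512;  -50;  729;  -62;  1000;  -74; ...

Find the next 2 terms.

The terms cycle through 2 interleaved subsequences.
Track A: 216, 343, 512, 729, 1000 — perfect cubes starting at 6³.
Track B: -26, -38, -50, -62, -74 — arithmetic, step −12.
The 11th slot belongs to track A; its 6th term is 1331.
The 12th slot belongs to track B; its 6th term is -86.

1331, -86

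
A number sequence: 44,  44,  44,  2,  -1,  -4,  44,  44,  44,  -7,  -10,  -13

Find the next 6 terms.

Positions follow the repeating pattern AAABBB; grouping by letter gives 2 tracks.
Stream A: 44, 44, 44, 44, 44, 44 — constant 44.
Stream B: 2, -1, -4, -7, -10, -13 — subtracting 3 each time.
Position 13 falls in stream A as its term 7, giving 44.
Position 14 → stream A, term 8 = 44.
The 15th slot belongs to stream A; its 9th term is 44.
Position 16 falls in stream B as its term 7, giving -16.
Position 17 → stream B, term 8 = -19.
Term 18 comes from stream B (its 9th entry): -22.

44, 44, 44, -16, -19, -22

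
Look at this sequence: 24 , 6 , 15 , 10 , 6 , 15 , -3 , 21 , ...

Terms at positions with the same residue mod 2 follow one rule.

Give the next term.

Odd-indexed and even-indexed terms follow separate rules.
Track A is 24, 15, 6, -3, which is linear: a_n = 33 − 9·n.
Track B is 6, 10, 15, 21, which is triangular numbers n(n+1)/2 for n = 3, 4, ….
Position 9 → track A, term 5 = -12.

-12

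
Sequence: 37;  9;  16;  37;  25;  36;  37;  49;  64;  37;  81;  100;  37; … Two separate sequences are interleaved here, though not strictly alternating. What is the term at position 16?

The slot pattern repeats as ABB (period 3), so there are 2 interleaved tracks.
Stream A: 37, 37, 37, 37, 37. Always 37.
Stream B: 9, 16, 25, 36, 49, 64, 81, 100. Perfect squares starting at 3².
Position 16 → stream A, term 6 = 37.

37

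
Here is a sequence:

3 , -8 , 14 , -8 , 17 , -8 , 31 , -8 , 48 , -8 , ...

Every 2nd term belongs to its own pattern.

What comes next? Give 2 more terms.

79, -8

Positions 1, 3, 5, … form one subsequence and positions 2, 4, 6, … form another.
Track A: 3, 14, 17, 31, 48 — each term equals the sum of the previous two.
Track B: -8, -8, -8, -8, -8 — always -8.
The 11th slot belongs to track A; its 6th term is 79.
Position 12 falls in track B as its term 6, giving -8.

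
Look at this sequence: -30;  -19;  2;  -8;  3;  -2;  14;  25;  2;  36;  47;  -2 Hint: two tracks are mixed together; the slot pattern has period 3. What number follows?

58

Positions follow the repeating pattern AAB; grouping by letter gives 2 tracks.
Subsequence A: -30, -19, -8, 3, 14, 25, 36, 47 — arithmetic, step +11.
Subsequence B: 2, -2, 2, -2 — the oscillation 2·(−1)^(n+1).
Position 13 falls in subsequence A as its term 9, giving 58.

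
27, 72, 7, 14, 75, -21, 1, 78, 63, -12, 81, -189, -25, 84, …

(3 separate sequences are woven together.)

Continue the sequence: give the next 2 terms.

Taking every 3rd term gives 3 separate tracks.
Track A: 27, 14, 1, -12, -25. Linear: a_n = 40 − 13·n.
Track B: 72, 75, 78, 81, 84. Arithmetic with common difference +3.
Track C: 7, -21, 63, -189. Geometric with ratio -3.
Position 15 → track C, term 5 = 567.
Position 16 falls in track A as its term 6, giving -38.

567, -38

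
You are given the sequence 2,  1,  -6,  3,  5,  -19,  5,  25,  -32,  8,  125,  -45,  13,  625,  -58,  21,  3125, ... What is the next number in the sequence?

-71

Split by position mod 3 into 3 tracks.
Subsequence A = 2, 3, 5, 8, 13, 21: each term equals the sum of the previous two.
Subsequence B = 1, 5, 25, 125, 625, 3125: successive powers of 5.
Subsequence C = -6, -19, -32, -45, -58: linear: a_n = 7 − 13·n.
Position 18 falls in subsequence C as its term 6, giving -71.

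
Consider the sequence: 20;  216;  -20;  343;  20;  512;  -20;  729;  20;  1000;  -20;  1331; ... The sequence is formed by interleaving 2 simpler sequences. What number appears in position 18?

2744

Odd-indexed and even-indexed terms follow separate rules.
Track A: 20, -20, 20, -20, 20, -20 — alternating ±20.
Track B: 216, 343, 512, 729, 1000, 1331 — the cubes 6³, 7³, 8³, ….
Position 18 → track B, term 9 = 2744.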